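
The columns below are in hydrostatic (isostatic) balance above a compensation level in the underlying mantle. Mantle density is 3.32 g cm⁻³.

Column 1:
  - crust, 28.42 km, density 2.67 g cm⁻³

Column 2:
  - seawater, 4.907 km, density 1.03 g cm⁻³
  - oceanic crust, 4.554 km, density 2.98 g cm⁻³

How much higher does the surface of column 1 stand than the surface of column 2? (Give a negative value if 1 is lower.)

For any compensation level in the mantle, the mantle terms cancel and isostasy reduces to e = (Σt_1 − Σt_2) − (Σ(ρt)_1 − Σ(ρt)_2) / ρ_m.
Σt_1 = 28.42 km; Σt_2 = 9.461 km; Σ(ρt)_1 = 75.8814; Σ(ρt)_2 = 18.62513 (in km·g cm⁻³).
e = (28.42 − 9.461) − (75.8814 − 18.62513) / 3.32 = 1.71 km.

1.71 km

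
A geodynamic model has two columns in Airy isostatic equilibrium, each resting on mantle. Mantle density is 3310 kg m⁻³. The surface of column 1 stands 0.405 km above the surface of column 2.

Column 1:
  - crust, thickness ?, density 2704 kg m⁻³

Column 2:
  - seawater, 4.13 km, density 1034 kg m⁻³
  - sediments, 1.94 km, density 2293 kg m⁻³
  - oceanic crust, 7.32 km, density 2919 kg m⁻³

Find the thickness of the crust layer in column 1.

Take the compensation level at the base of the deeper column (depth z_c below the surface of column 1) and equate Σ ρ_i t_i down to z_c; mantle fills any gap and the z_c terms cancel.
Column 1: x×2704 + (z_c − 0 − x)×3310
Column 2: 0.405×0 + 4.13×1034 + 1.94×2293 + 7.32×2919 + (z_c − 0.405 − 13.39)×3310
The z_c×3310 term appears on both sides and cancels. Collect the known terms of each column as K = Σ(ρt)_known − 3310 × (depth of known layers): K_1 = 0 − 3310×0 = 0; K_2 = 30085.92 − 3310×(0.405 + 13.39) = −15575.53.
Balance: K_1 − x×(3310 − 2704) = K_2, so x = (K_1 − K_2)/(3310 − 2704) = 15575.5/606 = 25.7 km.

25.7 km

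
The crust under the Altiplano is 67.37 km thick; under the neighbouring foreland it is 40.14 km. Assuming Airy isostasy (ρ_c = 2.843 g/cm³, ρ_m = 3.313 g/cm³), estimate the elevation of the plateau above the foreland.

3.86 km

Excess crust Δ = 67.37 km − 40.14 km = 27.23 km, split between elevation h and root r with h + r = Δ.
Airy balance ρ_c h = (ρ_m − ρ_c) r gives r = h ρ_c/(ρ_m − ρ_c), so h (1 + ρ_c/(ρ_m − ρ_c)) = Δ, i.e. h = Δ (ρ_m − ρ_c)/ρ_m.
h = 27.23 km × 0.47/3.313 = 3.86 km.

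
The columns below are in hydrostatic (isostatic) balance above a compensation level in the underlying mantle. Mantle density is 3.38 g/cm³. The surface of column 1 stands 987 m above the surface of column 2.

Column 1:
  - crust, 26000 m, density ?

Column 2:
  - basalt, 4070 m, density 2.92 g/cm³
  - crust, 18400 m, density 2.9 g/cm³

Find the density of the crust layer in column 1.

2.84 g/cm³

Take the compensation level at the base of the deeper column (depth z_c below the surface of column 1) and equate Σ ρ_i t_i down to z_c; mantle fills any gap and the z_c terms cancel.
Column 1: 26000×ρ + (z_c − 26000)×3.38
Column 2: 987×0 + 4070×2.92 + 18400×2.9 + (z_c − 987 − 22470)×3.38
The z_c×3.38 term appears on both sides and cancels. Collect the known terms of each column as K = Σ(ρt)_known − 3.38 × (depth of known layers): K_1 = 0 − 3.38×26000 = −87880; K_2 = 65244.4 − 3.38×(987 + 22470) = −14040.26.
Balance: K_1 + 26000×ρ = K_2, so ρ = (K_2 − K_1)/26000 = 73839.7/26000 = 2.84 g/cm³.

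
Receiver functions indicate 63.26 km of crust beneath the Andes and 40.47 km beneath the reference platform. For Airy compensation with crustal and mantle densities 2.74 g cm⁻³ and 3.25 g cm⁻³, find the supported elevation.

3.58 km

Excess crust Δ = 63.26 km − 40.47 km = 22.79 km, split between elevation h and root r with h + r = Δ.
Airy balance ρ_c h = (ρ_m − ρ_c) r gives r = h ρ_c/(ρ_m − ρ_c), so h (1 + ρ_c/(ρ_m − ρ_c)) = Δ, i.e. h = Δ (ρ_m − ρ_c)/ρ_m.
h = 22.79 km × 0.51/3.25 = 3.58 km.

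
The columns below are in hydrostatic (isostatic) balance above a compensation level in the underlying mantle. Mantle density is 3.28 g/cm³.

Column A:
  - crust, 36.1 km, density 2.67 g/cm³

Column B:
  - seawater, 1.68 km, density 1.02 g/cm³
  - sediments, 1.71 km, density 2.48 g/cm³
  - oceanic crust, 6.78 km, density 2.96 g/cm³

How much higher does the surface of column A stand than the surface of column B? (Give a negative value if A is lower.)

4.48 km

For any compensation level in the mantle, the mantle terms cancel and isostasy reduces to e = (Σt_A − Σt_B) − (Σ(ρt)_A − Σ(ρt)_B) / ρ_m.
Σt_A = 36.1 km; Σt_B = 10.17 km; Σ(ρt)_A = 96.387; Σ(ρt)_B = 26.0232 (in km·g/cm³).
e = (36.1 − 10.17) − (96.387 − 26.0232) / 3.28 = 4.48 km.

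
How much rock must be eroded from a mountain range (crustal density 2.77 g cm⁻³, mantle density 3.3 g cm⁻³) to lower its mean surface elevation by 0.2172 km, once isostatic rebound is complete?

Net drop Δ = e − u = e − e ρ_c/ρ_m = e (ρ_m − ρ_c)/ρ_m.
e = Δ ρ_m/(ρ_m − ρ_c) = 0.2172 km × 3.3/0.53 = 1.35 km.

1.35 km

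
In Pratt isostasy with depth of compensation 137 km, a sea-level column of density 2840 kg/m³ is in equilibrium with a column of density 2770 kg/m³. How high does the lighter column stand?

ρ_ref D = ρ (D + h) → h = D (ρ_ref − ρ)/ρ.
h = 137 km × (2840 − 2770)/2770 = 3.46 km.

3.46 km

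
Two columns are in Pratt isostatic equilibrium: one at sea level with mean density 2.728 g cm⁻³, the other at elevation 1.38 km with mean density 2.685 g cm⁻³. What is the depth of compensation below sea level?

86.2 km

ρ_ref D = ρ (D + h) → D (ρ_ref − ρ) = ρ h.
D = ρ h/(ρ_ref − ρ) = 2.685 × 1.38 km/(2.728 − 2.685) = 86.2 km.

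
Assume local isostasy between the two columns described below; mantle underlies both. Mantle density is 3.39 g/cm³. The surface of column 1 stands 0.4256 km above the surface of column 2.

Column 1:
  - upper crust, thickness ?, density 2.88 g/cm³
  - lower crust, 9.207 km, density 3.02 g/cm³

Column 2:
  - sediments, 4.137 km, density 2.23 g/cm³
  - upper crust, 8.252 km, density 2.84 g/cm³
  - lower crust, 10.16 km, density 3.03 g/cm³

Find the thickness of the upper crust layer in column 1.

Take the compensation level at the base of the deeper column (depth z_c below the surface of column 1) and equate Σ ρ_i t_i down to z_c; mantle fills any gap and the z_c terms cancel.
Column 1: x×2.88 + 9.207×3.02 + (z_c − 9.207 − x)×3.39
Column 2: 0.4256×0 + 4.137×2.23 + 8.252×2.84 + 10.16×3.03 + (z_c − 0.4256 − 22.549)×3.39
The z_c×3.39 term appears on both sides and cancels. Collect the known terms of each column as K = Σ(ρt)_known − 3.39 × (depth of known layers): K_1 = 27.80514 − 3.39×9.207 = −3.40659; K_2 = 63.44599 − 3.39×(0.4256 + 22.549) = −14.437904.
Balance: K_1 − x×(3.39 − 2.88) = K_2, so x = (K_1 − K_2)/(3.39 − 2.88) = 11.0313/0.51 = 21.6 km.

21.6 km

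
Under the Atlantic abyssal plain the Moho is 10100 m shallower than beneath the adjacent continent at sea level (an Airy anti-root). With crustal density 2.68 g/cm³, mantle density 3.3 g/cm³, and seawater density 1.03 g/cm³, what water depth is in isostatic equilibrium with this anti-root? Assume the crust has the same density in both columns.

3800 m

Replacing a thickness d of crust by seawater at the top must be balanced by replacing crust with mantle at the base: d (ρ_c − ρ_w) = a (ρ_m − ρ_c).
d = a (ρ_m − ρ_c)/(ρ_c − ρ_w) = 10100 m × 0.62/1.65 = 3800 m.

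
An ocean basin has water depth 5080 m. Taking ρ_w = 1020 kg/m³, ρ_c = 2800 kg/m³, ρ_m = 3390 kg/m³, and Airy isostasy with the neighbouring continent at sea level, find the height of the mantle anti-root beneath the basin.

By Archimedes' principle applied to the lithosphere: replacing crust with seawater at the top is compensated by replacing crust with mantle at the base: d (ρ_c − ρ_w) = a (ρ_m − ρ_c).
a = d (ρ_c − ρ_w)/(ρ_m − ρ_c) = 5080 m × 1780/590 = 15300 m.

15300 m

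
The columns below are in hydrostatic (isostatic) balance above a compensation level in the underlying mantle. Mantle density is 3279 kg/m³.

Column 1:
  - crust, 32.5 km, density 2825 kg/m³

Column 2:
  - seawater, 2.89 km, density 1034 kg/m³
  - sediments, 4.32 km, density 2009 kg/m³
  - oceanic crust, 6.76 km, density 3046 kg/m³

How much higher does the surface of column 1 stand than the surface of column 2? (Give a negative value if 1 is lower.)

0.368 km

For any compensation level in the mantle, the mantle terms cancel and isostasy reduces to e = (Σt_1 − Σt_2) − (Σ(ρt)_1 − Σ(ρt)_2) / ρ_m.
Σt_1 = 32.5 km; Σt_2 = 13.97 km; Σ(ρt)_1 = 91812.5; Σ(ρt)_2 = 32258.1 (in km·kg/m³).
e = (32.5 − 13.97) − (91812.5 − 32258.1) / 3279 = 0.368 km.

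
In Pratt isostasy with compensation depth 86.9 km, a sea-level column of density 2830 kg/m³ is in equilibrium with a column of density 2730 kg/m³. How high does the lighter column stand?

ρ_ref D = ρ (D + h) → h = D (ρ_ref − ρ)/ρ.
h = 86.9 km × (2830 − 2730)/2730 = 3.18 km.

3.18 km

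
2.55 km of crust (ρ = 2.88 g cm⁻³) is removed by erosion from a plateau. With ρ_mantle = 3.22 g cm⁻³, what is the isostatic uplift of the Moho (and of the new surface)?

2.28 km

Unloading: uplift u = e ρ_c/ρ_m = 2.55 km × 2.88/3.22 = 2.28 km.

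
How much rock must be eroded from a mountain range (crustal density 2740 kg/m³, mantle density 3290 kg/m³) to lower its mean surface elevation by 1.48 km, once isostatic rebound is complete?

Net drop Δ = e − u = e − e ρ_c/ρ_m = e (ρ_m − ρ_c)/ρ_m.
e = Δ ρ_m/(ρ_m − ρ_c) = 1.48 km × 3290/550 = 8.85 km.

8.85 km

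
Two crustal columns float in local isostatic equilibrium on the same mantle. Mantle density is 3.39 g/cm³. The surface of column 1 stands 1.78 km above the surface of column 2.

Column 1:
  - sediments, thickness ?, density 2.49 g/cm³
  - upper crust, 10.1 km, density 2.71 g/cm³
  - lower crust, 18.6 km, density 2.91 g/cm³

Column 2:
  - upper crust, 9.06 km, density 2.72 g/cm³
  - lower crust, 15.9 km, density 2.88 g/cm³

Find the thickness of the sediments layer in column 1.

4.91 km

Take the compensation level at the base of the deeper column (depth z_c below the surface of column 1) and equate Σ ρ_i t_i down to z_c; mantle fills any gap and the z_c terms cancel.
Column 1: x×2.49 + 10.1×2.71 + 18.6×2.91 + (z_c − 28.7 − x)×3.39
Column 2: 1.78×0 + 9.06×2.72 + 15.9×2.88 + (z_c − 1.78 − 24.96)×3.39
The z_c×3.39 term appears on both sides and cancels. Collect the known terms of each column as K = Σ(ρt)_known − 3.39 × (depth of known layers): K_1 = 81.497 − 3.39×28.7 = −15.796; K_2 = 70.4352 − 3.39×(1.78 + 24.96) = −20.2134.
Balance: K_1 − x×(3.39 − 2.49) = K_2, so x = (K_1 − K_2)/(3.39 − 2.49) = 4.4174/0.9 = 4.91 km.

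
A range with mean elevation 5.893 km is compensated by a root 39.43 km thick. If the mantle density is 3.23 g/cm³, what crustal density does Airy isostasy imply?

2.81 g/cm³

ρ_c h = (ρ_m − ρ_c) r → ρ_c (h + r) = ρ_m r → ρ_c = ρ_m r / (h + r).
ρ_c = 3.23 × 39.43 km / (5.893 km + 39.43 km) = 2.81 g/cm³.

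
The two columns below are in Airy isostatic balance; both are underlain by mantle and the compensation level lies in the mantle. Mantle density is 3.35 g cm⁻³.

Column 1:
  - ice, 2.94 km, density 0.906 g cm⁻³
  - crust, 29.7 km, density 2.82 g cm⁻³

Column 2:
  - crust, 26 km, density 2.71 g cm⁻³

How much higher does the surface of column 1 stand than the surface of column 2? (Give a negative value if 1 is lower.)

1.88 km

For any compensation level in the mantle, the mantle terms cancel and isostasy reduces to e = (Σt_1 − Σt_2) − (Σ(ρt)_1 − Σ(ρt)_2) / ρ_m.
Σt_1 = 32.64 km; Σt_2 = 26 km; Σ(ρt)_1 = 86.41764; Σ(ρt)_2 = 70.46 (in km·g cm⁻³).
e = (32.64 − 26) − (86.41764 − 70.46) / 3.35 = 1.88 km.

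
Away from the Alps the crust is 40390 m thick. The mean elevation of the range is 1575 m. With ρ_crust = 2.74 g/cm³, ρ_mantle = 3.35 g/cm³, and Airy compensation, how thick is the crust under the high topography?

49000 m

Root depth r = h ρ_c / (ρ_m − ρ_c) = 1575 m × 2.74 / 0.61 = 7075 m.
Total thickness = T + h + r = 40390 m + 1575 m + 7075 m = 49000 m.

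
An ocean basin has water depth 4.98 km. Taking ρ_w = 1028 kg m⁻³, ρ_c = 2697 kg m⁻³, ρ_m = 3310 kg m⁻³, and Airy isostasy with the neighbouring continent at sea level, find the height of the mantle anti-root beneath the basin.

13.6 km

For local isostatic compensation: replacing crust with seawater at the top is compensated by replacing crust with mantle at the base: d (ρ_c − ρ_w) = a (ρ_m − ρ_c).
a = d (ρ_c − ρ_w)/(ρ_m − ρ_c) = 4.98 km × 1669/613 = 13.6 km.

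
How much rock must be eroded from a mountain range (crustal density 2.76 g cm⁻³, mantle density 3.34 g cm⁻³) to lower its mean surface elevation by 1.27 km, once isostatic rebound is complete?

Net drop Δ = e − u = e − e ρ_c/ρ_m = e (ρ_m − ρ_c)/ρ_m.
e = Δ ρ_m/(ρ_m − ρ_c) = 1.27 km × 3.34/0.58 = 7.31 km.

7.31 km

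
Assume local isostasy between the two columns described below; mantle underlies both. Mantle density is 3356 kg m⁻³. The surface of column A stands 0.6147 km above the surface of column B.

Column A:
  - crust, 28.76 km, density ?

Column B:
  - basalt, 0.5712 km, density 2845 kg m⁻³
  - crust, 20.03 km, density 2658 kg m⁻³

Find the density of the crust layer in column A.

Take the compensation level at the base of the deeper column (depth z_c below the surface of column A) and equate Σ ρ_i t_i down to z_c; mantle fills any gap and the z_c terms cancel.
Column A: 28.76×ρ + (z_c − 28.76)×3356
Column B: 0.6147×0 + 0.5712×2845 + 20.03×2658 + (z_c − 0.6147 − 20.6012)×3356
The z_c×3356 term appears on both sides and cancels. Collect the known terms of each column as K = Σ(ρt)_known − 3356 × (depth of known layers): K_A = 0 − 3356×28.76 = −96518.56; K_B = 54864.804 − 3356×(0.6147 + 20.6012) = −16335.7564.
Balance: K_A + 28.76×ρ = K_B, so ρ = (K_B − K_A)/28.76 = 80182.8/28.76 = 2790 kg m⁻³.

2790 kg m⁻³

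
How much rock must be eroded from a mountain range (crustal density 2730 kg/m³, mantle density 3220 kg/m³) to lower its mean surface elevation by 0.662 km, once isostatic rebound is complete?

4.35 km

Net drop Δ = e − u = e − e ρ_c/ρ_m = e (ρ_m − ρ_c)/ρ_m.
e = Δ ρ_m/(ρ_m − ρ_c) = 0.662 km × 3220/490 = 4.35 km.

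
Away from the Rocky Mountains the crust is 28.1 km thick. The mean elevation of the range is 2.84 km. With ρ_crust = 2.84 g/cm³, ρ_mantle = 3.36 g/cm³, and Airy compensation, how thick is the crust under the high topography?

46.5 km

Root depth r = h ρ_c / (ρ_m − ρ_c) = 2.84 km × 2.84 / 0.52 = 15.51 km.
Total thickness = T + h + r = 28.1 km + 2.84 km + 15.51 km = 46.5 km.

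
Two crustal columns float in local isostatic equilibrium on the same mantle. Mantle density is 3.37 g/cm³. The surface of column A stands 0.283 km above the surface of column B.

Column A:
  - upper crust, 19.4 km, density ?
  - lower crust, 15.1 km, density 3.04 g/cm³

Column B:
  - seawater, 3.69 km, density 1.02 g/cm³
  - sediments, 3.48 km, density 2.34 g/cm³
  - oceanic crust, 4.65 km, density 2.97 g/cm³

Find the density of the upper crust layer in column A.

Take the compensation level at the base of the deeper column (depth z_c below the surface of column A) and equate Σ ρ_i t_i down to z_c; mantle fills any gap and the z_c terms cancel.
Column A: 19.4×ρ + 15.1×3.04 + (z_c − 34.5)×3.37
Column B: 0.283×0 + 3.69×1.02 + 3.48×2.34 + 4.65×2.97 + (z_c − 0.283 − 11.82)×3.37
The z_c×3.37 term appears on both sides and cancels. Collect the known terms of each column as K = Σ(ρt)_known − 3.37 × (depth of known layers): K_A = 45.904 − 3.37×34.5 = −70.361; K_B = 25.7175 − 3.37×(0.283 + 11.82) = −15.06961.
Balance: K_A + 19.4×ρ = K_B, so ρ = (K_B − K_A)/19.4 = 55.2914/19.4 = 2.85 g/cm³.

2.85 g/cm³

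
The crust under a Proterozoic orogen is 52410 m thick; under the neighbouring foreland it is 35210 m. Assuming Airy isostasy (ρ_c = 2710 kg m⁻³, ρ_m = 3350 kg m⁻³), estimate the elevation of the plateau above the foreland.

Excess crust Δ = 52410 m − 35210 m = 17200 m, split between elevation h and root r with h + r = Δ.
Airy balance ρ_c h = (ρ_m − ρ_c) r gives r = h ρ_c/(ρ_m − ρ_c), so h (1 + ρ_c/(ρ_m − ρ_c)) = Δ, i.e. h = Δ (ρ_m − ρ_c)/ρ_m.
h = 17200 m × 640/3350 = 3290 m.

3290 m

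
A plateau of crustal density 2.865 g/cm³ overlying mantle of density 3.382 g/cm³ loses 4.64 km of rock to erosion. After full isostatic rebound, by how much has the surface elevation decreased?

Rebound u = e ρ_c/ρ_m = 4.64 km × 2.865/3.382 = 3.931 km.
Net surface drop = e − u = 4.64 km − 3.931 km = e (ρ_m − ρ_c)/ρ_m = 0.709 km.

0.709 km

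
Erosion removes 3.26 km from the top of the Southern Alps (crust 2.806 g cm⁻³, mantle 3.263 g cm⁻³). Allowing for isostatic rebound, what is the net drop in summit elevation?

Rebound u = e ρ_c/ρ_m = 3.26 km × 2.806/3.263 = 2.803 km.
Net surface drop = e − u = 3.26 km − 2.803 km = e (ρ_m − ρ_c)/ρ_m = 0.457 km.

0.457 km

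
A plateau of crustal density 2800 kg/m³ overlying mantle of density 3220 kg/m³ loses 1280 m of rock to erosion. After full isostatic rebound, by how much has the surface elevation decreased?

Rebound u = e ρ_c/ρ_m = 1280 m × 2800/3220 = 1113 m.
Net surface drop = e − u = 1280 m − 1113 m = e (ρ_m − ρ_c)/ρ_m = 167 m.

167 m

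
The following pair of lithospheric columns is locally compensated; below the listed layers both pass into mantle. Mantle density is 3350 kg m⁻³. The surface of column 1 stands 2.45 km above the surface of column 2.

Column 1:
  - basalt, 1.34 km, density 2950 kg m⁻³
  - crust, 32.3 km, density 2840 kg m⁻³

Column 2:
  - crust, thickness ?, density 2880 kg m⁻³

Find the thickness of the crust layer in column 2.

Take the compensation level at the base of the deeper column (depth z_c below the surface of column 1) and equate Σ ρ_i t_i down to z_c; mantle fills any gap and the z_c terms cancel.
Column 1: 1.34×2950 + 32.3×2840 + (z_c − 33.64)×3350
Column 2: 2.45×0 + x×2880 + (z_c − 2.45 − 0 − x)×3350
The z_c×3350 term appears on both sides and cancels. Collect the known terms of each column as K = Σ(ρt)_known − 3350 × (depth of known layers): K_1 = 95685 − 3350×33.64 = −17009; K_2 = 0 − 3350×(2.45 + 0) = −8207.5.
Balance: K_1 = K_2 − x×(3350 − 2880), so x = (K_2 − K_1)/(3350 − 2880) = 8801.5/470 = 18.7 km.

18.7 km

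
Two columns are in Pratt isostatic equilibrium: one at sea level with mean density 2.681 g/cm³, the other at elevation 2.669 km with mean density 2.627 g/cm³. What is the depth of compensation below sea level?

130 km

ρ_ref D = ρ (D + h) → D (ρ_ref − ρ) = ρ h.
D = ρ h/(ρ_ref − ρ) = 2.627 × 2.669 km/(2.681 − 2.627) = 130 km.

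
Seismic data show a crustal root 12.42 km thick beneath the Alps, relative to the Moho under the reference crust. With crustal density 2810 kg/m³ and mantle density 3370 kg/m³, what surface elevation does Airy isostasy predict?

In Airy isostatic equilibrium: ρ_c h = (ρ_m − ρ_c) r.
h = r (ρ_m − ρ_c) / ρ_c = 12.42 km × (3370 − 2810) / 2810 = 2.48 km.

2.48 km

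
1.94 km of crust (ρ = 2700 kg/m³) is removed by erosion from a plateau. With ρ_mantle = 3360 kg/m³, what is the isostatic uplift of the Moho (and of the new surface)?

1.56 km

Unloading: uplift u = e ρ_c/ρ_m = 1.94 km × 2700/3360 = 1.56 km.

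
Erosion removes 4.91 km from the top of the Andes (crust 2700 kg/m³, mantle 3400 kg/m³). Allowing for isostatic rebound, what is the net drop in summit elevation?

Rebound u = e ρ_c/ρ_m = 4.91 km × 2700/3400 = 3.899 km.
Net surface drop = e − u = 4.91 km − 3.899 km = e (ρ_m − ρ_c)/ρ_m = 1.01 km.

1.01 km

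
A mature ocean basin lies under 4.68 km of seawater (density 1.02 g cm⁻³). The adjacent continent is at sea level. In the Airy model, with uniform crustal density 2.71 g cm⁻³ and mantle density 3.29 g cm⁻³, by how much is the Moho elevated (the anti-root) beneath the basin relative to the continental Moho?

13.6 km

For local isostatic compensation: replacing crust with seawater at the top is compensated by replacing crust with mantle at the base: d (ρ_c − ρ_w) = a (ρ_m − ρ_c).
a = d (ρ_c − ρ_w)/(ρ_m − ρ_c) = 4.68 km × 1.69/0.58 = 13.6 km.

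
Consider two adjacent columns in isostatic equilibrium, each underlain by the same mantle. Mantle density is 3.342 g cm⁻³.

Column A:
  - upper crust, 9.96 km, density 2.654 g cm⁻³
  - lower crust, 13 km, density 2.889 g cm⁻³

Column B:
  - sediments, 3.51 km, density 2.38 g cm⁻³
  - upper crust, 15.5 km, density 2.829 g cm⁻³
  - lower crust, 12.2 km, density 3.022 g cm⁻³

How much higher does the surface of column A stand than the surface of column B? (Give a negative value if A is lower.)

−0.745 km

For any compensation level in the mantle, the mantle terms cancel and isostasy reduces to e = (Σt_A − Σt_B) − (Σ(ρt)_A − Σ(ρt)_B) / ρ_m.
Σt_A = 22.96 km; Σt_B = 31.21 km; Σ(ρt)_A = 63.99084; Σ(ρt)_B = 89.0717 (in km·g cm⁻³).
e = (22.96 − 31.21) − (63.99084 − 89.0717) / 3.342 = −0.745 km.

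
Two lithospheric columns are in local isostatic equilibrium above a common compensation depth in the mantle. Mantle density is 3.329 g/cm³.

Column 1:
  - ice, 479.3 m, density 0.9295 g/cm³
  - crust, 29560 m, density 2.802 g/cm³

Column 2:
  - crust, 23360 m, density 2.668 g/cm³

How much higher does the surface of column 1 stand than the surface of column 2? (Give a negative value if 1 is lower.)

387 m

For any compensation level in the mantle, the mantle terms cancel and isostasy reduces to e = (Σt_1 − Σt_2) − (Σ(ρt)_1 − Σ(ρt)_2) / ρ_m.
Σt_1 = 30039.3 m; Σt_2 = 23360 m; Σ(ρt)_1 = 83272.6294; Σ(ρt)_2 = 62324.48 (in m·g/cm³).
e = (30039.3 − 23360) − (83272.6294 − 62324.48) / 3.329 = 387 m.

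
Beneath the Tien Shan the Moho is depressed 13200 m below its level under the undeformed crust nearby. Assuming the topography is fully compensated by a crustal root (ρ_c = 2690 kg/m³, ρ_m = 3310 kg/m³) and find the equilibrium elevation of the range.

Equating mass per unit area of the two columns: ρ_c h = (ρ_m − ρ_c) r.
h = r (ρ_m − ρ_c) / ρ_c = 13200 m × (3310 − 2690) / 2690 = 3040 m.

3040 m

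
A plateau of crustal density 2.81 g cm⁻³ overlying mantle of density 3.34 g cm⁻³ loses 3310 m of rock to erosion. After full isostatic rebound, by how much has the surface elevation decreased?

Rebound u = e ρ_c/ρ_m = 3310 m × 2.81/3.34 = 2785 m.
Net surface drop = e − u = 3310 m − 2785 m = e (ρ_m − ρ_c)/ρ_m = 525 m.

525 m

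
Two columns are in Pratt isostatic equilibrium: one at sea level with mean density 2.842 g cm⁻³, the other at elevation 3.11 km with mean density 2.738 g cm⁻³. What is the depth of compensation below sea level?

ρ_ref D = ρ (D + h) → D (ρ_ref − ρ) = ρ h.
D = ρ h/(ρ_ref − ρ) = 2.738 × 3.11 km/(2.842 − 2.738) = 81.9 km.

81.9 km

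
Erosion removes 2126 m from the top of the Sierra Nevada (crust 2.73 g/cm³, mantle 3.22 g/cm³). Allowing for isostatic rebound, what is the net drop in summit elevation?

Rebound u = e ρ_c/ρ_m = 2126 m × 2.73/3.22 = 1802 m.
Net surface drop = e − u = 2126 m − 1802 m = e (ρ_m − ρ_c)/ρ_m = 324 m.

324 m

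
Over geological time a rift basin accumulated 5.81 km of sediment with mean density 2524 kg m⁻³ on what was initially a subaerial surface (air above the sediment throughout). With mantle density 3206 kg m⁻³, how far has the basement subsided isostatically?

Subaerial load: s = t ρ_sed / ρ_m = 5.81 km × 2524/3206 = 4.57 km.

4.57 km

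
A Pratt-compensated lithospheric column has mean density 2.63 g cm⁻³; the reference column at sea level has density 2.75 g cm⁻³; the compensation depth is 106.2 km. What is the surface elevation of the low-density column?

4.85 km

ρ_ref D = ρ (D + h) → h = D (ρ_ref − ρ)/ρ.
h = 106.2 km × (2.75 − 2.63)/2.63 = 4.85 km.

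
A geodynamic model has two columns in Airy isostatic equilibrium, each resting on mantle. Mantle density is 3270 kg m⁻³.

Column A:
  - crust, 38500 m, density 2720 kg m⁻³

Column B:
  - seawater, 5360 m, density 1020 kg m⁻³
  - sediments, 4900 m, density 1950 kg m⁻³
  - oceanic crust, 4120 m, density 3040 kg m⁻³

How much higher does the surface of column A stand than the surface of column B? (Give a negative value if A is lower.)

520 m

For any compensation level in the mantle, the mantle terms cancel and isostasy reduces to e = (Σt_A − Σt_B) − (Σ(ρt)_A − Σ(ρt)_B) / ρ_m.
Σt_A = 38500 m; Σt_B = 14380 m; Σ(ρt)_A = 104720000; Σ(ρt)_B = 27547000 (in m·kg m⁻³).
e = (38500 − 14380) − (104720000 − 27547000) / 3270 = 520 m.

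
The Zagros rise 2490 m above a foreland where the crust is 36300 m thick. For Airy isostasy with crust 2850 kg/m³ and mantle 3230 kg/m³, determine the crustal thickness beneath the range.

Root depth r = h ρ_c / (ρ_m − ρ_c) = 2490 m × 2850 / 380 = 18680 m.
Total thickness = T + h + r = 36300 m + 2490 m + 18680 m = 57500 m.

57500 m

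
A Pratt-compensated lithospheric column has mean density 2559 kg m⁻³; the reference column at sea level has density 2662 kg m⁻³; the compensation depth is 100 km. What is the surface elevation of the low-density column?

ρ_ref D = ρ (D + h) → h = D (ρ_ref − ρ)/ρ.
h = 100 km × (2662 − 2559)/2559 = 4.03 km.

4.03 km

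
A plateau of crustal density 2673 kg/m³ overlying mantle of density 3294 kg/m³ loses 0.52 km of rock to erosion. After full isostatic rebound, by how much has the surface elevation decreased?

0.098 km

Rebound u = e ρ_c/ρ_m = 0.52 km × 2673/3294 = 0.422 km.
Net surface drop = e − u = 0.52 km − 0.422 km = e (ρ_m − ρ_c)/ρ_m = 0.098 km.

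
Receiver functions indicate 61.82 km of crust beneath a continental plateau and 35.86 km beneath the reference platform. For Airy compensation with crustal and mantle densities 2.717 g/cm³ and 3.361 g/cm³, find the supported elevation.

4.97 km

Excess crust Δ = 61.82 km − 35.86 km = 25.96 km, split between elevation h and root r with h + r = Δ.
Airy balance ρ_c h = (ρ_m − ρ_c) r gives r = h ρ_c/(ρ_m − ρ_c), so h (1 + ρ_c/(ρ_m − ρ_c)) = Δ, i.e. h = Δ (ρ_m − ρ_c)/ρ_m.
h = 25.96 km × 0.644/3.361 = 4.97 km.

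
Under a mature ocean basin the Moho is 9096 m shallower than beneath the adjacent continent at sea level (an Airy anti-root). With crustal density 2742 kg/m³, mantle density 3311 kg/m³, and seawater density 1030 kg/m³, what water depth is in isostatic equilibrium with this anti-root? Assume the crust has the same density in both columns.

Replacing a thickness d of crust by seawater at the top must be balanced by replacing crust with mantle at the base: d (ρ_c − ρ_w) = a (ρ_m − ρ_c).
d = a (ρ_m − ρ_c)/(ρ_c − ρ_w) = 9096 m × 569/1712 = 3020 m.

3020 m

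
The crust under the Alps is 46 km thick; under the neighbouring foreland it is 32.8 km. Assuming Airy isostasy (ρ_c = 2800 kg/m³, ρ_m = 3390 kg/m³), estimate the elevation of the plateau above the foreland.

2.3 km

Excess crust Δ = 46 km − 32.8 km = 13.2 km, split between elevation h and root r with h + r = Δ.
Airy balance ρ_c h = (ρ_m − ρ_c) r gives r = h ρ_c/(ρ_m − ρ_c), so h (1 + ρ_c/(ρ_m − ρ_c)) = Δ, i.e. h = Δ (ρ_m − ρ_c)/ρ_m.
h = 13.2 km × 590/3390 = 2.3 km.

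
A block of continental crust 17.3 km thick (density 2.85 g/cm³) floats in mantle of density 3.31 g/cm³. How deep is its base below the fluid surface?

Draft d = t ρ_obj/ρ_fluid = 17.3 km × 2.85/3.31 = 14.9 km.

14.9 km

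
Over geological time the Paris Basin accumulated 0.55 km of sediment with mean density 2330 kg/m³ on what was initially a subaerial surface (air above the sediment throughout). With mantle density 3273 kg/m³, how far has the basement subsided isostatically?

0.392 km

Subaerial load: s = t ρ_sed / ρ_m = 0.55 km × 2330/3273 = 0.392 km.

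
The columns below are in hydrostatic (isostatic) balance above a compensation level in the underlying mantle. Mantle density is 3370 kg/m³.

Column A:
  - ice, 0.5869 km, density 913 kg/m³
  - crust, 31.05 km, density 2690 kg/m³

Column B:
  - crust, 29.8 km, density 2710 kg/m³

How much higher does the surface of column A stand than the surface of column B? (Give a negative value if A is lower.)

0.857 km

For any compensation level in the mantle, the mantle terms cancel and isostasy reduces to e = (Σt_A − Σt_B) − (Σ(ρt)_A − Σ(ρt)_B) / ρ_m.
Σt_A = 31.6369 km; Σt_B = 29.8 km; Σ(ρt)_A = 84060.3397; Σ(ρt)_B = 80758 (in km·kg/m³).
e = (31.6369 − 29.8) − (84060.3397 − 80758) / 3370 = 0.857 km.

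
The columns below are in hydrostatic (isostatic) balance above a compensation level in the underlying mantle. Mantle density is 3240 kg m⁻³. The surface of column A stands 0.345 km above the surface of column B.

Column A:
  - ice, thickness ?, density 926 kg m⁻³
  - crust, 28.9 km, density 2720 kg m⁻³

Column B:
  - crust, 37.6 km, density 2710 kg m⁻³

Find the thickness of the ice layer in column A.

2.6 km

Take the compensation level at the base of the deeper column (depth z_c below the surface of column A) and equate Σ ρ_i t_i down to z_c; mantle fills any gap and the z_c terms cancel.
Column A: x×926 + 28.9×2720 + (z_c − 28.9 − x)×3240
Column B: 0.345×0 + 37.6×2710 + (z_c − 0.345 − 37.6)×3240
The z_c×3240 term appears on both sides and cancels. Collect the known terms of each column as K = Σ(ρt)_known − 3240 × (depth of known layers): K_A = 78608 − 3240×28.9 = −15028; K_B = 101896 − 3240×(0.345 + 37.6) = −21045.8.
Balance: K_A − x×(3240 − 926) = K_B, so x = (K_A − K_B)/(3240 − 926) = 6017.8/2314 = 2.6 km.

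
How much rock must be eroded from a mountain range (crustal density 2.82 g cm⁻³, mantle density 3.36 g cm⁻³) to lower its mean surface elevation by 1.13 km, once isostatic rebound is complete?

Net drop Δ = e − u = e − e ρ_c/ρ_m = e (ρ_m − ρ_c)/ρ_m.
e = Δ ρ_m/(ρ_m − ρ_c) = 1.13 km × 3.36/0.54 = 7.03 km.

7.03 km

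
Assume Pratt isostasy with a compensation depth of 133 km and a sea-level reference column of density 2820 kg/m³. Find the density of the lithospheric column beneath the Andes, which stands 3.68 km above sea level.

Pratt balance: ρ_ref D = ρ (D + h).
ρ = ρ_ref D/(D + h) = 2820 × 133 km/(133 km + 3.68 km) = 2740 kg/m³.

2740 kg/m³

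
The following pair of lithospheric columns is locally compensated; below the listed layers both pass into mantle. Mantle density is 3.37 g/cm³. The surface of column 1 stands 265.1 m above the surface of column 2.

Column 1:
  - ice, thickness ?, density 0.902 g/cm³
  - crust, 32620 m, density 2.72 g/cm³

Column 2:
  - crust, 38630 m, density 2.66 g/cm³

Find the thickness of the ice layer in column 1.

2880 m

Take the compensation level at the base of the deeper column (depth z_c below the surface of column 1) and equate Σ ρ_i t_i down to z_c; mantle fills any gap and the z_c terms cancel.
Column 1: x×0.902 + 32620×2.72 + (z_c − 32620 − x)×3.37
Column 2: 265.1×0 + 38630×2.66 + (z_c − 265.1 − 38630)×3.37
The z_c×3.37 term appears on both sides and cancels. Collect the known terms of each column as K = Σ(ρt)_known − 3.37 × (depth of known layers): K_1 = 88726.4 − 3.37×32620 = −21203; K_2 = 102755.8 − 3.37×(265.1 + 38630) = −28320.687.
Balance: K_1 − x×(3.37 − 0.902) = K_2, so x = (K_1 − K_2)/(3.37 − 0.902) = 7117.69/2.468 = 2880 m.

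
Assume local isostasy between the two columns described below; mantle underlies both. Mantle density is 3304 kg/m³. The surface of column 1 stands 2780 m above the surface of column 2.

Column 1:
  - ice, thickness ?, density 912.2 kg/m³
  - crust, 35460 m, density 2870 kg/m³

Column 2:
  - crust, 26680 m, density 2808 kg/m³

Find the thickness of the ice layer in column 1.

2940 m

Take the compensation level at the base of the deeper column (depth z_c below the surface of column 1) and equate Σ ρ_i t_i down to z_c; mantle fills any gap and the z_c terms cancel.
Column 1: x×912.2 + 35460×2870 + (z_c − 35460 − x)×3304
Column 2: 2780×0 + 26680×2808 + (z_c − 2780 − 26680)×3304
The z_c×3304 term appears on both sides and cancels. Collect the known terms of each column as K = Σ(ρt)_known − 3304 × (depth of known layers): K_1 = 101770200 − 3304×35460 = −15389640; K_2 = 74917440 − 3304×(2780 + 26680) = −22418400.
Balance: K_1 − x×(3304 − 912.2) = K_2, so x = (K_1 − K_2)/(3304 − 912.2) = 7028760/2391.8 = 2940 m.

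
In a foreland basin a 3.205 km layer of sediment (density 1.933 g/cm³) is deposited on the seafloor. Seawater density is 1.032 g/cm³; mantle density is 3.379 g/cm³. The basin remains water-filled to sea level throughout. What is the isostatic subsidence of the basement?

1.23 km

Submarine loading: the sediment displaces seawater, and the subsidence is in turn flooded, so s (ρ_m − ρ_w) = t (ρ_sed − ρ_w).
s = 3.205 km × (1.933 − 1.032) / (3.379 − 1.032) = 1.23 km.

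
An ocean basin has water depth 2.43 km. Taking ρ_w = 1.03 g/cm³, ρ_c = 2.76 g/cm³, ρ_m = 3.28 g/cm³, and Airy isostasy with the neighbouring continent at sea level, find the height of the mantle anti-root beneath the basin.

Isostatic balance requires: replacing crust with seawater at the top is compensated by replacing crust with mantle at the base: d (ρ_c − ρ_w) = a (ρ_m − ρ_c).
a = d (ρ_c − ρ_w)/(ρ_m − ρ_c) = 2.43 km × 1.73/0.52 = 8.08 km.

8.08 km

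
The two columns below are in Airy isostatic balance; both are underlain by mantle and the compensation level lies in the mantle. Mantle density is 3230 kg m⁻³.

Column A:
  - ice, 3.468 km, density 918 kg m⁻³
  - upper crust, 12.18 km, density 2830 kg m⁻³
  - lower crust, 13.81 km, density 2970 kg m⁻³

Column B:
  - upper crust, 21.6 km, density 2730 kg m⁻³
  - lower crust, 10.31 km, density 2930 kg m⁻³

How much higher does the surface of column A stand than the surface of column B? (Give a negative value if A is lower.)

For any compensation level in the mantle, the mantle terms cancel and isostasy reduces to e = (Σt_A − Σt_B) − (Σ(ρt)_A − Σ(ρt)_B) / ρ_m.
Σt_A = 29.458 km; Σt_B = 31.91 km; Σ(ρt)_A = 78668.724; Σ(ρt)_B = 89176.3 (in km·kg m⁻³).
e = (29.458 − 31.91) − (78668.724 − 89176.3) / 3230 = 0.801 km.

0.801 km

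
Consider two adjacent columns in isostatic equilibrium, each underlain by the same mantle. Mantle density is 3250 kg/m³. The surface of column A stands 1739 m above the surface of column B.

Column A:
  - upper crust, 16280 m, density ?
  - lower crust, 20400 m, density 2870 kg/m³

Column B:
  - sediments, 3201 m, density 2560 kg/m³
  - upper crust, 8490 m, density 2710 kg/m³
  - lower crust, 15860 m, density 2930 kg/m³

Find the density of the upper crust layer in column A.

2650 kg/m³

Take the compensation level at the base of the deeper column (depth z_c below the surface of column A) and equate Σ ρ_i t_i down to z_c; mantle fills any gap and the z_c terms cancel.
Column A: 16280×ρ + 20400×2870 + (z_c − 36680)×3250
Column B: 1739×0 + 3201×2560 + 8490×2710 + 15860×2930 + (z_c − 1739 − 27551)×3250
The z_c×3250 term appears on both sides and cancels. Collect the known terms of each column as K = Σ(ρt)_known − 3250 × (depth of known layers): K_A = 58548000 − 3250×36680 = −60662000; K_B = 77672260 − 3250×(1739 + 27551) = −17520240.
Balance: K_A + 16280×ρ = K_B, so ρ = (K_B − K_A)/16280 = 43141800/16280 = 2650 kg/m³.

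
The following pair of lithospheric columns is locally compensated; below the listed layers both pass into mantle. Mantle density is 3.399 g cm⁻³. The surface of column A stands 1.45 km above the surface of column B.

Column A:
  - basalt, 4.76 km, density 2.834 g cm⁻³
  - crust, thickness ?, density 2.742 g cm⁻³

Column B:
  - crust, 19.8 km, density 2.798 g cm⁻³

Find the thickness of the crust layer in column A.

21.5 km

Take the compensation level at the base of the deeper column (depth z_c below the surface of column A) and equate Σ ρ_i t_i down to z_c; mantle fills any gap and the z_c terms cancel.
Column A: 4.76×2.834 + x×2.742 + (z_c − 4.76 − x)×3.399
Column B: 1.45×0 + 19.8×2.798 + (z_c − 1.45 − 19.8)×3.399
The z_c×3.399 term appears on both sides and cancels. Collect the known terms of each column as K = Σ(ρt)_known − 3.399 × (depth of known layers): K_A = 13.48984 − 3.399×4.76 = −2.6894; K_B = 55.4004 − 3.399×(1.45 + 19.8) = −16.82835.
Balance: K_A − x×(3.399 − 2.742) = K_B, so x = (K_A − K_B)/(3.399 − 2.742) = 14.1389/0.657 = 21.5 km.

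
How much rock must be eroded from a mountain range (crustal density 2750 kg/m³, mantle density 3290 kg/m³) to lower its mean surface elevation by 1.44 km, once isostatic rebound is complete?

8.77 km

Net drop Δ = e − u = e − e ρ_c/ρ_m = e (ρ_m − ρ_c)/ρ_m.
e = Δ ρ_m/(ρ_m − ρ_c) = 1.44 km × 3290/540 = 8.77 km.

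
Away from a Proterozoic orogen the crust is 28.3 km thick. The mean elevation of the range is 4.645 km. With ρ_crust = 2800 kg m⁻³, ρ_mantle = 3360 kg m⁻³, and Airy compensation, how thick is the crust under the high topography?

56.2 km

Root depth r = h ρ_c / (ρ_m − ρ_c) = 4.645 km × 2800 / 560 = 23.23 km.
Total thickness = T + h + r = 28.3 km + 4.645 km + 23.23 km = 56.2 km.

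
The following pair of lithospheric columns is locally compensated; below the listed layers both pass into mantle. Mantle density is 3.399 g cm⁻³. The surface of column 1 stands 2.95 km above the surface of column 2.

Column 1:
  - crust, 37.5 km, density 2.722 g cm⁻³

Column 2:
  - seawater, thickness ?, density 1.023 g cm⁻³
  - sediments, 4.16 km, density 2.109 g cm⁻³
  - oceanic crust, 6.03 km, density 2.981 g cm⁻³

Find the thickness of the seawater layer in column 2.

3.15 km

Take the compensation level at the base of the deeper column (depth z_c below the surface of column 1) and equate Σ ρ_i t_i down to z_c; mantle fills any gap and the z_c terms cancel.
Column 1: 37.5×2.722 + (z_c − 37.5)×3.399
Column 2: 2.95×0 + x×1.023 + 4.16×2.109 + 6.03×2.981 + (z_c − 2.95 − 10.19 − x)×3.399
The z_c×3.399 term appears on both sides and cancels. Collect the known terms of each column as K = Σ(ρt)_known − 3.399 × (depth of known layers): K_1 = 102.075 − 3.399×37.5 = −25.3875; K_2 = 26.74887 − 3.399×(2.95 + 10.19) = −17.91399.
Balance: K_1 = K_2 − x×(3.399 − 1.023), so x = (K_2 − K_1)/(3.399 − 1.023) = 7.47351/2.376 = 3.15 km.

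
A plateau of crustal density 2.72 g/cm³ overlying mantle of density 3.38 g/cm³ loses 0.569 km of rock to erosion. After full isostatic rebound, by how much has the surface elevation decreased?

0.111 km

Rebound u = e ρ_c/ρ_m = 0.569 km × 2.72/3.38 = 0.4579 km.
Net surface drop = e − u = 0.569 km − 0.4579 km = e (ρ_m − ρ_c)/ρ_m = 0.111 km.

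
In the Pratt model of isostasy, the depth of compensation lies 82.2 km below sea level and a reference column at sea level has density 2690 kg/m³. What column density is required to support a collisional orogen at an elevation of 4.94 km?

2540 kg/m³

Pratt balance: ρ_ref D = ρ (D + h).
ρ = ρ_ref D/(D + h) = 2690 × 82.2 km/(82.2 km + 4.94 km) = 2540 kg/m³.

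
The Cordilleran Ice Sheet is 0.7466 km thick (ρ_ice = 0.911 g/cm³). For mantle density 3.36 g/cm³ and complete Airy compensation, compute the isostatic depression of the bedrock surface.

0.202 km

For local isostatic compensation: the ice load ρ_ice t is balanced by mantle displaced below, ρ_m s.
s = t ρ_ice / ρ_m = 0.7466 km × 0.911/3.36 = 0.202 km.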